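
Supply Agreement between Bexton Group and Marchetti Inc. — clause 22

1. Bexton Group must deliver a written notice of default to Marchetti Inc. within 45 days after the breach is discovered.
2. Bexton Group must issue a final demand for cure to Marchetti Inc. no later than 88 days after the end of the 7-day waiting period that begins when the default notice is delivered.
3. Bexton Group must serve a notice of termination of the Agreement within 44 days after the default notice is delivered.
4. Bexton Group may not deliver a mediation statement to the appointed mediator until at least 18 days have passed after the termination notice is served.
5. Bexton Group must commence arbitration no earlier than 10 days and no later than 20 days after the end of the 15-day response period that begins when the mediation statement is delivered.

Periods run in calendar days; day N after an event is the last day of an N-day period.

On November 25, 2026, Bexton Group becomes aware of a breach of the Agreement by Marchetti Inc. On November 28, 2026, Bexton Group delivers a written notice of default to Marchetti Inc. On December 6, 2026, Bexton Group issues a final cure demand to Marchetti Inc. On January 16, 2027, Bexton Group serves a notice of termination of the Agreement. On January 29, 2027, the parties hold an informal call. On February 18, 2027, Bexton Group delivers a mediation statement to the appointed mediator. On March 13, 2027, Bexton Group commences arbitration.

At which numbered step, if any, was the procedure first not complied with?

Step 1: 45 days after November 25, 2026 (when the breach is discovered) is January 9, 2027; completed November 28, 2026, before the deadline.
Step 2: 88 days after December 5, 2026 (end of the 7-day waiting period, which began when the default notice is delivered on November 28, 2026) is March 3, 2027; completed December 6, 2026, before the deadline.
Step 3: 44 days after November 28, 2026 (when the default notice is delivered) is January 11, 2027; January 16, 2027 misses that deadline by 5 days.
No need to go further; step 3 was not satisfied.

Step 3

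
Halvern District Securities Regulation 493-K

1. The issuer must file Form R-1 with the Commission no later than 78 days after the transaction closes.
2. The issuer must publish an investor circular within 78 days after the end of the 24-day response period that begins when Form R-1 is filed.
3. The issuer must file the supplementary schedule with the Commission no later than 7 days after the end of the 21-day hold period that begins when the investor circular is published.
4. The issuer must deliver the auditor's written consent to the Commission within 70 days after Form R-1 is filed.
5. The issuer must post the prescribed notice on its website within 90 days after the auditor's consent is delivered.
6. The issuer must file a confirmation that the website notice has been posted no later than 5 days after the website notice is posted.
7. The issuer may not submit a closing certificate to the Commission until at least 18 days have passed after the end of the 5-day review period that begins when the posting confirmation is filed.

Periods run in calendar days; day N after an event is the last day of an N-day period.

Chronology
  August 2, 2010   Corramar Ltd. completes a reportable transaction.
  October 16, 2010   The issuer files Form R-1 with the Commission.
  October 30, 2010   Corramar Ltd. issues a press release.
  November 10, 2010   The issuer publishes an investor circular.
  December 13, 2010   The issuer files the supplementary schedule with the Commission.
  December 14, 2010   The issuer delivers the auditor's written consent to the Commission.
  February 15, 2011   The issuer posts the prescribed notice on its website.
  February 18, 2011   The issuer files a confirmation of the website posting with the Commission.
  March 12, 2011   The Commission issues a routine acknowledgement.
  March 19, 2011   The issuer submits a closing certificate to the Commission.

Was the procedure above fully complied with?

Step 1 — counting 78 days from August 2, 2010 (when the transaction closes) gives a deadline of October 19, 2010; done October 16, 2010 — timely.
Step 2 — counting 78 days from November 9, 2010 (end of the 24-day response period, which began when Form R-1 is filed on October 16, 2010) gives a deadline of January 26, 2011; completed November 10, 2010, before the deadline.
Step 3 — counting 7 days from December 1, 2010 (end of the 21-day hold period, which began when the investor circular is published on November 10, 2010) gives a deadline of December 8, 2010; not done until December 13, 2010, 5 days after the deadline.
That is the first point of non-compliance.

No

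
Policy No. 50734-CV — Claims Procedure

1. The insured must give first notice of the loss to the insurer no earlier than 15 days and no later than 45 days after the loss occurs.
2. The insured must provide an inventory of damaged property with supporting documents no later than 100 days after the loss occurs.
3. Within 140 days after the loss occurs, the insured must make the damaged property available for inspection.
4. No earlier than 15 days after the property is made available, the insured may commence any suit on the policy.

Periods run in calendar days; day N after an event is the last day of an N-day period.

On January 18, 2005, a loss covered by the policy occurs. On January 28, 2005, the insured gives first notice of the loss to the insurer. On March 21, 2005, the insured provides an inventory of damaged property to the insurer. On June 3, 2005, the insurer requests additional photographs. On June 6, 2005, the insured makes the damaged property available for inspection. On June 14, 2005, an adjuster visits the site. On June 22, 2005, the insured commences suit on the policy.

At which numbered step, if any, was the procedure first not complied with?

Step 1: the window is 15–45 days after January 18, 2005 (when the loss occurs), so February 2, 2005 through March 4, 2005; done January 28, 2005 — 5 days before the window opened.
The procedure was therefore not followed at step 1.

Step 1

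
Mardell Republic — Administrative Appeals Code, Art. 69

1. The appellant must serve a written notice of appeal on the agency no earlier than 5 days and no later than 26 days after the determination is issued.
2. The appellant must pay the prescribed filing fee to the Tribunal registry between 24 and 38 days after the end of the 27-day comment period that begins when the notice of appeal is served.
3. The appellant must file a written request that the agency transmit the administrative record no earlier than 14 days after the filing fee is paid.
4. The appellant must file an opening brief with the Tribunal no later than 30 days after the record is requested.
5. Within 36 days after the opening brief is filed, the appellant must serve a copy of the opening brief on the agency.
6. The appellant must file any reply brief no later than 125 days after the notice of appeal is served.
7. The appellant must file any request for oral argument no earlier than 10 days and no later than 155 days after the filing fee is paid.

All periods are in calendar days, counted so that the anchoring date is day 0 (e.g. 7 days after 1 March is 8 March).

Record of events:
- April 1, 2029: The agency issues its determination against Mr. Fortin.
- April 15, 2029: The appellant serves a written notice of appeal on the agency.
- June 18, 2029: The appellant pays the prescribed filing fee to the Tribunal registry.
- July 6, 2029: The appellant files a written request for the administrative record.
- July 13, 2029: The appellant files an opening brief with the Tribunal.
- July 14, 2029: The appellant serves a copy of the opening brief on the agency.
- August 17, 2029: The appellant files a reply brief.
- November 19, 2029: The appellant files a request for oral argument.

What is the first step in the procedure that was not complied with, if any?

Step 1: the window is 5–26 days after April 1, 2029 (when the determination is issued), so April 6, 2029 through April 27, 2029; April 15, 2029 falls inside that range.
Step 2: the window is 24–38 days after May 12, 2029 (end of the 27-day comment period, which began when the notice of appeal is served on April 15, 2029), so June 5, 2029 through June 19, 2029; done June 18, 2029 — within the window.
Step 3: the earliest permitted date is 14 days after June 18, 2029 (when the filing fee is paid), i.e. July 2, 2029; July 6, 2029 is on or after that date.
Step 4: 30 days after July 6, 2029 (when the record is requested) is August 5, 2029; done July 13, 2029 — timely.
Step 5: 36 days after July 13, 2029 (when the opening brief is filed) is August 18, 2029; done July 14, 2029 — timely.
Step 6: 125 days after April 15, 2029 (when the notice of appeal is served) is August 18, 2029; done August 17, 2029 — timely.
Step 7: the window is 10–155 days after June 18, 2029 (when the filing fee is paid), so June 28, 2029 through November 20, 2029; done November 19, 2029, which is between those dates.

None — every step was satisfied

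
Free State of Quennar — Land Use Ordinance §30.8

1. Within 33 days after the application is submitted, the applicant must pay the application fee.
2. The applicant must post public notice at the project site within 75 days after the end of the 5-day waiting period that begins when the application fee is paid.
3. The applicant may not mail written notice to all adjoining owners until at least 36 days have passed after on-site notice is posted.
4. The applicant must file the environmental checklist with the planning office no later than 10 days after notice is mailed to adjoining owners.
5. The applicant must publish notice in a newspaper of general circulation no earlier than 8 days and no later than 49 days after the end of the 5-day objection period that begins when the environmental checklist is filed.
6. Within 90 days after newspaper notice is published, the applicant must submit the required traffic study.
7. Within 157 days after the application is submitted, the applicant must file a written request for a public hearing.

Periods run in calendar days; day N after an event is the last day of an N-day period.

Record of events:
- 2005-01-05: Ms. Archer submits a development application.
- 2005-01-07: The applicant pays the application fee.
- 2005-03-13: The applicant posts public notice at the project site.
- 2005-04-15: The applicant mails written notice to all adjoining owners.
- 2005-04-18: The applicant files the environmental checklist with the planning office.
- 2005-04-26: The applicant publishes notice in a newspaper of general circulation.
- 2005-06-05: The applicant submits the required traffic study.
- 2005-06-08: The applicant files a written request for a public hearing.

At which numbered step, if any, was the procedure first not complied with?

(1) due by 2005-01-05 + 33 days = 2005-02-07; completed 2005-01-07, before the deadline.
(2) due by 2005-01-12 + 75 days = 2005-03-28; 2005-03-13 is within that limit.
(3) permitted from 2005-03-13 + 36 days = 2005-04-18 onward; 2005-04-15 is 3 days before the earliest permitted date.
No need to go further; step 3 was not satisfied.

Step 3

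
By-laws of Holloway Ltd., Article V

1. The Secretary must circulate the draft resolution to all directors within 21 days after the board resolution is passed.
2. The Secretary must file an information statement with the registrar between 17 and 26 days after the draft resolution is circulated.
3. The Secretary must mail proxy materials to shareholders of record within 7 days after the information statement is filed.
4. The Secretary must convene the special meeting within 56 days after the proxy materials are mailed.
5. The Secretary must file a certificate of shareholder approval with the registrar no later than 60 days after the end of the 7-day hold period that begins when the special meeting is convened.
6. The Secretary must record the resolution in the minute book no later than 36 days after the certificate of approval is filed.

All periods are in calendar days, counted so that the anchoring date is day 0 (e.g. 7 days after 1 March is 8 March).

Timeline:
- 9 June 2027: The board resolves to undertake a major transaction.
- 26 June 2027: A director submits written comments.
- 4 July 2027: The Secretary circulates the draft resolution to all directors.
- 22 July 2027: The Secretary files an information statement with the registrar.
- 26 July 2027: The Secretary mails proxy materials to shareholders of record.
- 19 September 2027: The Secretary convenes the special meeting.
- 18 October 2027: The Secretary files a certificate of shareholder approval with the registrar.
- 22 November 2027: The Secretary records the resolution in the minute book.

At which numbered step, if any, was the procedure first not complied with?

Step 1

Step 1: 21 days after 9 June 2027 (when the board resolution is passed) is 30 June 2027; not done until 4 July 2027, 4 days after the deadline.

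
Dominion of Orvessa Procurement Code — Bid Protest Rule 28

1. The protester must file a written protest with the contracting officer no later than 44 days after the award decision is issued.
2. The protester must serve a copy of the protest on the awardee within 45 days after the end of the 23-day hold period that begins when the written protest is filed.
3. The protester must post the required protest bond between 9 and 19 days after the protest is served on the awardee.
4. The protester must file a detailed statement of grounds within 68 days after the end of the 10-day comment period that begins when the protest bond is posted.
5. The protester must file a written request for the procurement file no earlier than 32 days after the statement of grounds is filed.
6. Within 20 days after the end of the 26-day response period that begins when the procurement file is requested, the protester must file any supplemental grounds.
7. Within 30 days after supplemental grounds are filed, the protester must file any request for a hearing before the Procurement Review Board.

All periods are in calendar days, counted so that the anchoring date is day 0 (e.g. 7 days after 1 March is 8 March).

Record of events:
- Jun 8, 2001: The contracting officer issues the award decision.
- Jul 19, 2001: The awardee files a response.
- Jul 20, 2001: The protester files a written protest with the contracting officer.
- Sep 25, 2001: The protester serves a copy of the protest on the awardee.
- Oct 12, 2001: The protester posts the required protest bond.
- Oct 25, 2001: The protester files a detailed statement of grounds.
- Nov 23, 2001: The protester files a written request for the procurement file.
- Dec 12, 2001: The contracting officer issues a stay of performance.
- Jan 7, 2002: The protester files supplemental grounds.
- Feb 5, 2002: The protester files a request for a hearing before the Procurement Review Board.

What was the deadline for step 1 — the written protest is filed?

Jul 22, 2001

Step 1 runs from Jun 8, 2001, when the award decision is issued. 44 days after Jun 8, 2001 is Jul 22, 2001.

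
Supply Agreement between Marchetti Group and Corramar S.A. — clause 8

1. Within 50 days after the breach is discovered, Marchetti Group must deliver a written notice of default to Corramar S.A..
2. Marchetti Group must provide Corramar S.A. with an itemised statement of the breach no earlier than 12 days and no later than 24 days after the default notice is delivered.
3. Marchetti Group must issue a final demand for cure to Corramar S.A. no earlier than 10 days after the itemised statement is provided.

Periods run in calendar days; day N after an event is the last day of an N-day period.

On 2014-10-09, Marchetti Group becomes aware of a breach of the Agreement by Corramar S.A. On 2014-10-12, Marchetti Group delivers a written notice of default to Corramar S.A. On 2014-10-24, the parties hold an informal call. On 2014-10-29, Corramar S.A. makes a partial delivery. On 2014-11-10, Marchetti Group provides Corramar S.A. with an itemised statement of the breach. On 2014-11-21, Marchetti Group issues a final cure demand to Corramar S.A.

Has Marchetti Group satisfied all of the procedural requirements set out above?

Step 1 — counting 50 days from 2014-10-09 (when the breach is discovered) gives a deadline of 2014-11-28; 2014-10-12 is within that limit.
Step 2 — 12 and 24 days from 2014-10-12 (when the default notice is delivered) are 2014-10-24 and 2014-11-05 respectively; done 2014-11-10 — 5 days after the window closed.

No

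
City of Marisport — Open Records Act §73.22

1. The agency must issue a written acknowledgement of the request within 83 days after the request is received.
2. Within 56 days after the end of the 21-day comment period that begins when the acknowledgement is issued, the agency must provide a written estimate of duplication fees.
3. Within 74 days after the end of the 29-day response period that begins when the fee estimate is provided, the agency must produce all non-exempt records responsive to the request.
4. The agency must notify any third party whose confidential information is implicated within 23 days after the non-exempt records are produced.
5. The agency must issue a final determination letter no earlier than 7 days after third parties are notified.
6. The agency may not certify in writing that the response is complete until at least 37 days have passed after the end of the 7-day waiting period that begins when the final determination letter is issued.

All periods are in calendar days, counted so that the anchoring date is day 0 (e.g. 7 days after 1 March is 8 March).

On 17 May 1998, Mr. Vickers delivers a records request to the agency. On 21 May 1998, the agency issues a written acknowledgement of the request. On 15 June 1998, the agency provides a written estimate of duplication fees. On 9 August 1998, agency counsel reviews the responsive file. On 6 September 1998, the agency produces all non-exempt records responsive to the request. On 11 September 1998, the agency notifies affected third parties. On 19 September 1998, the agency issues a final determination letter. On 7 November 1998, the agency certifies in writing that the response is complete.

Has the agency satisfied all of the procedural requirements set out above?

(1) due by 17 May 1998 + 83 days = 8 August 1998; 21 May 1998 is within that limit.
(2) due by 11 June 1998 + 56 days = 6 August 1998; 15 June 1998 is within that limit.
(3) due by 14 July 1998 + 74 days = 26 September 1998; 6 September 1998 is within that limit.
(4) due by 6 September 1998 + 23 days = 29 September 1998; done 11 September 1998 — timely.
(5) permitted from 11 September 1998 + 7 days = 18 September 1998 onward; 19 September 1998 is on or after that date.
(6) permitted from 26 September 1998 + 37 days = 2 November 1998 onward; done 7 November 1998 — permitted.

Yes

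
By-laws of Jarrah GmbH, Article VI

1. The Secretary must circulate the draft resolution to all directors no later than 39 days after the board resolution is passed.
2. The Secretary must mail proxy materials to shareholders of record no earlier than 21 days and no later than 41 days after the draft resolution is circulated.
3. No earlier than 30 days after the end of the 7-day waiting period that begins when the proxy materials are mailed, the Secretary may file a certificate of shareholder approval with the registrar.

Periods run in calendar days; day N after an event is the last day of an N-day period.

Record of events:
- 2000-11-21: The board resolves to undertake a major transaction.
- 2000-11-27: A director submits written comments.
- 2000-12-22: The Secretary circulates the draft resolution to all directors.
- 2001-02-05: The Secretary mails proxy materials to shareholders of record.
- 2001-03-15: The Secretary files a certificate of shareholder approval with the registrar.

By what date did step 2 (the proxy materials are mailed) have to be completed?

Step 2 runs from 2000-12-22, when the draft resolution is circulated. The window is 21–41 days after 2000-12-22; it closes on 2001-02-01.

2001-02-01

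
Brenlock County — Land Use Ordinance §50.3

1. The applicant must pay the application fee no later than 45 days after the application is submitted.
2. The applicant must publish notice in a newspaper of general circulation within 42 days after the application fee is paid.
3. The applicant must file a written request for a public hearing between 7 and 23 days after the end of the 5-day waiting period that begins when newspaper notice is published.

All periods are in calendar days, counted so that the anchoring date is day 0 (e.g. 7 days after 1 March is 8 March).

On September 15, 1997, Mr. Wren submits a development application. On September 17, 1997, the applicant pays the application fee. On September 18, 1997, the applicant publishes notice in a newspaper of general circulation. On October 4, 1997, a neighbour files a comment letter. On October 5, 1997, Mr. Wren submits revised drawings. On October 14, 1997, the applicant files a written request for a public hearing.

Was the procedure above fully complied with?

Step 1 — counting 45 days from September 15, 1997 (when the application is submitted) gives a deadline of October 30, 1997; done September 17, 1997 — timely.
Step 2 — counting 42 days from September 17, 1997 (when the application fee is paid) gives a deadline of October 29, 1997; done September 18, 1997 — timely.
Step 3 — 7 and 23 days from September 23, 1997 (end of the 5-day waiting period, which began when newspaper notice is published on September 18, 1997) are September 30, 1997 and October 16, 1997 respectively; done October 14, 1997 — within the window.

Yes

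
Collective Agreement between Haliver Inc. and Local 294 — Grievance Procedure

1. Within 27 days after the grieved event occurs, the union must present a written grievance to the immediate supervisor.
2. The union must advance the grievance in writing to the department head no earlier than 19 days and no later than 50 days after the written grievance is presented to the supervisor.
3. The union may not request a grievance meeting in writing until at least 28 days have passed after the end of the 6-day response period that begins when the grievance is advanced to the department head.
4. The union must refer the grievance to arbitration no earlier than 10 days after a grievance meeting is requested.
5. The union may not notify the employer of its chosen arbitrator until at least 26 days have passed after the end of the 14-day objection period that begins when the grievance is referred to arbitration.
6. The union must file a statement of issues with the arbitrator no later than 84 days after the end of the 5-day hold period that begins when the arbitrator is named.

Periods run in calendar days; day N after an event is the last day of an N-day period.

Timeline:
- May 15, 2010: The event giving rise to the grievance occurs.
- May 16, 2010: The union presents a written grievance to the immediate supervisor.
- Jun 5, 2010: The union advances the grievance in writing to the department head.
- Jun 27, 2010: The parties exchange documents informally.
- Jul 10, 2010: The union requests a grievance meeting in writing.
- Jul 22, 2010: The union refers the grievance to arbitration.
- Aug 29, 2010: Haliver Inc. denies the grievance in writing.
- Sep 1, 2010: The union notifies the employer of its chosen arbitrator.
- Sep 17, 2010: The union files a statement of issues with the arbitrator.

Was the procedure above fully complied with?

Yes

Step 1: 27 days after May 15, 2010 (when the grieved event occurs) is Jun 11, 2010; done May 16, 2010 — timely.
Step 2: the window is 19–50 days after May 16, 2010 (when the written grievance is presented to the supervisor), so Jun 4, 2010 through Jul 5, 2010; done Jun 5, 2010 — within the window.
Step 3: the earliest permitted date is 28 days after Jun 11, 2010 (end of the 6-day response period, which began when the grievance is advanced to the department head on Jun 5, 2010), i.e. Jul 9, 2010; done Jul 10, 2010 — permitted.
Step 4: the earliest permitted date is 10 days after Jul 10, 2010 (when a grievance meeting is requested), i.e. Jul 20, 2010; done Jul 22, 2010, after the minimum wait.
Step 5: the earliest permitted date is 26 days after Aug 5, 2010 (end of the 14-day objection period, which began when the grievance is referred to arbitration on Jul 22, 2010), i.e. Aug 31, 2010; Sep 1, 2010 is on or after that date.
Step 6: 84 days after Sep 6, 2010 (end of the 5-day hold period, which began when the arbitrator is named on Sep 1, 2010) is Nov 29, 2010; completed Sep 17, 2010, before the deadline.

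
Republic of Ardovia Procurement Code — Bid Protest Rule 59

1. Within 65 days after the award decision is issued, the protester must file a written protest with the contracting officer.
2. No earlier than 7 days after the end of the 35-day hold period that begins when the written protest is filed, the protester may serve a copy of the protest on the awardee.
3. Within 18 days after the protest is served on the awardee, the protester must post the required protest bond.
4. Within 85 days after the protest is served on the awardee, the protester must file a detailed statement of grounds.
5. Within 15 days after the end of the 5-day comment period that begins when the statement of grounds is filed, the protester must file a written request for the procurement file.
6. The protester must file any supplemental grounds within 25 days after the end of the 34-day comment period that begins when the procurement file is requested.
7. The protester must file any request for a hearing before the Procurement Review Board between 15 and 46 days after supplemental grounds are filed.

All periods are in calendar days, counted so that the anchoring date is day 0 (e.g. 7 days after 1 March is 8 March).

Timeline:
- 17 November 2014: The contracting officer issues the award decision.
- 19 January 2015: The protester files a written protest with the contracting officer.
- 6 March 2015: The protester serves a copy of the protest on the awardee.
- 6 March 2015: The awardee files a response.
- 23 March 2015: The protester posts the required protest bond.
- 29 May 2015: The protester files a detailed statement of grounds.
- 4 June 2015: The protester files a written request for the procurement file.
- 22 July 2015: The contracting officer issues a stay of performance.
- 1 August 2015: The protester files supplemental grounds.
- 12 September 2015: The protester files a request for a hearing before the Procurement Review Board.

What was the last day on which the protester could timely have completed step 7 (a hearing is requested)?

Step 7 runs from 1 August 2015, when supplemental grounds are filed. The window is 15–46 days after 1 August 2015; it closes on 16 September 2015.

16 September 2015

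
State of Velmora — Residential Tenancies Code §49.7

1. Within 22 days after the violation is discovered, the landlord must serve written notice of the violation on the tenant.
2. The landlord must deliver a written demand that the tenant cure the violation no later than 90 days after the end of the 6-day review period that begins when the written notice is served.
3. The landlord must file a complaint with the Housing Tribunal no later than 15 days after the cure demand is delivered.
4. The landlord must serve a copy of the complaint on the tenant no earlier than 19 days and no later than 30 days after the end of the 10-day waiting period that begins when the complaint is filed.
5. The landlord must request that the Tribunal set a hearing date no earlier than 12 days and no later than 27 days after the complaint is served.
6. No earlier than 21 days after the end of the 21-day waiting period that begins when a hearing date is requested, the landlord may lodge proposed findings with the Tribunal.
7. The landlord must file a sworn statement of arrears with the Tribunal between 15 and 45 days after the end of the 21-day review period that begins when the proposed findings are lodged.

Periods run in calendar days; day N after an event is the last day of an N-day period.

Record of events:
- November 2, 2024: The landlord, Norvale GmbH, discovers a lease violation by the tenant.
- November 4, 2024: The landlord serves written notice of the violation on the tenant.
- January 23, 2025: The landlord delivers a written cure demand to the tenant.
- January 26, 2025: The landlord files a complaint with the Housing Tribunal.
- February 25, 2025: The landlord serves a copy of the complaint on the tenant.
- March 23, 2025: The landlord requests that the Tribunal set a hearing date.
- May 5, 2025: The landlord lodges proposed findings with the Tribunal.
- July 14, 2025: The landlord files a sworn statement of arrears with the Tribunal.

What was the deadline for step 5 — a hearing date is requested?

March 24, 2025

Step 5 runs from February 25, 2025, when the complaint is served. The window is 12–27 days after February 25, 2025; it closes on March 24, 2025.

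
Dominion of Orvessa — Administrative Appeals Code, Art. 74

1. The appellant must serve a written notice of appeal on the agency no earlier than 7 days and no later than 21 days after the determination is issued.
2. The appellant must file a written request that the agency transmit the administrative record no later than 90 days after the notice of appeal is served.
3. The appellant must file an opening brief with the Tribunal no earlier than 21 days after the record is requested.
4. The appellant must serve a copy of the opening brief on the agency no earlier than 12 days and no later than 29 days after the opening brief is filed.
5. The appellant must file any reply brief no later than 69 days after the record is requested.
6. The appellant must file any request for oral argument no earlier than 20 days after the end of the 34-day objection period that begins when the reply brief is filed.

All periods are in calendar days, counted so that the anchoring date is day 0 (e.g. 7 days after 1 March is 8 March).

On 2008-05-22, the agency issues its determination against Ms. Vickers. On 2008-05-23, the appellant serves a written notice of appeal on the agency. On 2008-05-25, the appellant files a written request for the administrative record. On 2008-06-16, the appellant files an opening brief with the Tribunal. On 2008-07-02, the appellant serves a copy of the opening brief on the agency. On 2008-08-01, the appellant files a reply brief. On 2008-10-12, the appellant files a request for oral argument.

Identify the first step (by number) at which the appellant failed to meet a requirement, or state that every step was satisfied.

Step 1: the window is 7–21 days after 2008-05-22 (when the determination is issued), so 2008-05-29 through 2008-06-12; done 2008-05-23 — 6 days before the window opened.
The analysis stops there.

Step 1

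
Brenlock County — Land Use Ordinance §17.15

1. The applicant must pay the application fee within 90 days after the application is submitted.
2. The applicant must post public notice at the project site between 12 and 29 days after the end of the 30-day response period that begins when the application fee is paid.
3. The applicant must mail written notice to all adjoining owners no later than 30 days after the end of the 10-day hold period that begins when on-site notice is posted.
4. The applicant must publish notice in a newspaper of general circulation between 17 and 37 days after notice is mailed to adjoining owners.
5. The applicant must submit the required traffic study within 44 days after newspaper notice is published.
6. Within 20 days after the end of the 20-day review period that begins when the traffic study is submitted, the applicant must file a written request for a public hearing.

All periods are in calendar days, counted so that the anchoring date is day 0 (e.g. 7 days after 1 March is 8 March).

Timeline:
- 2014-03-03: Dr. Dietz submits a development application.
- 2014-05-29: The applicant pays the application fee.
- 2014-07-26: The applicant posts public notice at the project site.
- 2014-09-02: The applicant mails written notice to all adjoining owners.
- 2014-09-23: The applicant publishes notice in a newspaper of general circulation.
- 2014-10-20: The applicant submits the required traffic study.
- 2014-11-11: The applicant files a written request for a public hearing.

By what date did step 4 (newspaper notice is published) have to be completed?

2014-10-09

Step 4 runs from 2014-09-02, when notice is mailed to adjoining owners. The window is 17–37 days after 2014-09-02; it closes on 2014-10-09.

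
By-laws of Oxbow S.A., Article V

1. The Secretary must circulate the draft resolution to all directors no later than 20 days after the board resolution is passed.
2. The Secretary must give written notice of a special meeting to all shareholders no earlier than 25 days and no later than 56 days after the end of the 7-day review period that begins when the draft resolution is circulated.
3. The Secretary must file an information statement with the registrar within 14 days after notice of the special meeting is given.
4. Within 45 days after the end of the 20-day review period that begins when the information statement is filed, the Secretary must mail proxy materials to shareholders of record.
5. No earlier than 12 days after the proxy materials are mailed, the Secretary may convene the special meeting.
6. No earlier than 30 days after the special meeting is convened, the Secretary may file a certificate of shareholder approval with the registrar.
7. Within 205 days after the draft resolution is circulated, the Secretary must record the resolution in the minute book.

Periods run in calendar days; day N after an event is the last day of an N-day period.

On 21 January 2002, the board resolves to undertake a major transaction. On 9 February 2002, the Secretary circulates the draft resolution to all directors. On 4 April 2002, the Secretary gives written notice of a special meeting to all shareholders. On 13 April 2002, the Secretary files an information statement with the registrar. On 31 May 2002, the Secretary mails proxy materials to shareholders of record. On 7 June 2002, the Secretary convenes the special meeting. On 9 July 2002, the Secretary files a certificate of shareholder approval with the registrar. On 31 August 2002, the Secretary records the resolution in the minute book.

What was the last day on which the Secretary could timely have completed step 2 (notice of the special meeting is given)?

The draft resolution is circulated on 9 February 2002; the 7-day review period therefore ends 16 February 2002, and step 2 runs from that date. The window is 25–56 days after 16 February 2002; it closes on 13 April 2002.

13 April 2002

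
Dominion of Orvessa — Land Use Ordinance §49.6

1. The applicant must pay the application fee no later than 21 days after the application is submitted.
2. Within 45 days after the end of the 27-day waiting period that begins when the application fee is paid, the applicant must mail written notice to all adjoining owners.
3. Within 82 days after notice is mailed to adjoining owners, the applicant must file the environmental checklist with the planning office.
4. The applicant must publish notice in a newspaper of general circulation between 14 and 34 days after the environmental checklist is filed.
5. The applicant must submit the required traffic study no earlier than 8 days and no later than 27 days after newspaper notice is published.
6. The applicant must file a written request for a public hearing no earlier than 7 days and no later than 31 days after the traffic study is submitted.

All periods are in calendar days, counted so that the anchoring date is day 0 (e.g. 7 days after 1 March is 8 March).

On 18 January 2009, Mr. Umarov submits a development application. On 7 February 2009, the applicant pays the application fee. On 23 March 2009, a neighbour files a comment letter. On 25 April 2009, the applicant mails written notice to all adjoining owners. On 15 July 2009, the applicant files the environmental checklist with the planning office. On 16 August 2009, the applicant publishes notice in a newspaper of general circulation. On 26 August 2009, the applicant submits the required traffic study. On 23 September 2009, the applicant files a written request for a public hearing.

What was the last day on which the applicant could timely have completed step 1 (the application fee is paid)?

8 February 2009

Step 1 runs from 18 January 2009, when the application is submitted. 21 days after 18 January 2009 is 8 February 2009.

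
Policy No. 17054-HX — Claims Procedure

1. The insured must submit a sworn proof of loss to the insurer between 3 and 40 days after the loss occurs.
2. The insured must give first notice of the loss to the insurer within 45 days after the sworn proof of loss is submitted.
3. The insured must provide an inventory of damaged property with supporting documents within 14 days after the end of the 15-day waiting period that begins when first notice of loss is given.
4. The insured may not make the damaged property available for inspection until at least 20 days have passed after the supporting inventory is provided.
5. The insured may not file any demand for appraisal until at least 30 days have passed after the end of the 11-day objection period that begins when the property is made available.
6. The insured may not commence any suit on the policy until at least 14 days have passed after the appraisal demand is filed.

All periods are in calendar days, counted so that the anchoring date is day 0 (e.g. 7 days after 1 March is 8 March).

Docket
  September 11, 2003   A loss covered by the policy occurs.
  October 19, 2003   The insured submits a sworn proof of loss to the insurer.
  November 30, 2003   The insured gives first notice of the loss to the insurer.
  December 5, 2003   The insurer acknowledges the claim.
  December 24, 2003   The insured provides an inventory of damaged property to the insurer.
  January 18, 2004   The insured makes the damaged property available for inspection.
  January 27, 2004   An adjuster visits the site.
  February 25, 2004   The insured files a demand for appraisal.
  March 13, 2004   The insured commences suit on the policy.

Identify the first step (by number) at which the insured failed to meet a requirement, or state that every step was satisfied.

Step 5

Step 1: the window is 3–40 days after September 11, 2003 (when the loss occurs), so September 14, 2003 through October 21, 2003; October 19, 2003 falls inside that range.
Step 2: 45 days after October 19, 2003 (when the sworn proof of loss is submitted) is December 3, 2003; completed November 30, 2003, before the deadline.
Step 3: 14 days after December 15, 2003 (end of the 15-day waiting period, which began when first notice of loss is given on November 30, 2003) is December 29, 2003; done December 24, 2003 — timely.
Step 4: the earliest permitted date is 20 days after December 24, 2003 (when the supporting inventory is provided), i.e. January 13, 2004; done January 18, 2004, after the minimum wait.
Step 5: the earliest permitted date is 30 days after January 29, 2004 (end of the 11-day objection period, which began when the property is made available on January 18, 2004), i.e. February 28, 2004; February 25, 2004 is 3 days before the earliest permitted date.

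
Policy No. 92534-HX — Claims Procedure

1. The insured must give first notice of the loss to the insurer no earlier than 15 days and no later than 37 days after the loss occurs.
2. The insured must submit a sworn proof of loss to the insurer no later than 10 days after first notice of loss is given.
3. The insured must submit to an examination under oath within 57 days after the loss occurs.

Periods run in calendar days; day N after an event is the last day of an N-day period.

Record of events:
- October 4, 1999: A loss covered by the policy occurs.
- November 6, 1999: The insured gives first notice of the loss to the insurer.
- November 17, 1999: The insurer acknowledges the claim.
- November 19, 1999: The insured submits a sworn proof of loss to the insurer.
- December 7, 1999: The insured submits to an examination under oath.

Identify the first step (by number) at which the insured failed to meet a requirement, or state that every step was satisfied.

Step 1: the window is 15–37 days after October 4, 1999 (when the loss occurs), so October 19, 1999 through November 10, 1999; done November 6, 1999, which is between those dates.
Step 2: 10 days after November 6, 1999 (when first notice of loss is given) is November 16, 1999; done November 19, 1999 — 3 days late.
The analysis stops there.

Step 2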